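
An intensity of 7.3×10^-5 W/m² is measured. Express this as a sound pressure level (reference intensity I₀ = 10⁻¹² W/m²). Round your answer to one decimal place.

Dividing by I₀ shifts the exponent by 12: I/I₀ = 7.3×10^7.
L = 10·(0.8633 + 7) = 78.63 dB.

78.6 dB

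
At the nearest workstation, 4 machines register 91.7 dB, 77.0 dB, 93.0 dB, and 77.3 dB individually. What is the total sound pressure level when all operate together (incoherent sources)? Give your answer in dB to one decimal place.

Incoherent sources combine by intensity addition: L_total = 10·log₁₀(Σ 10^(L_i/10)).
Σ 10^(L/10) = 10^(91.7/10) + 10^(77.0/10) + 10^(93.0/10) + 10^(77.3/10) = 3.578e+09.
L_total = 10·log₁₀(3.578e+09) = 95.54 dB.

95.5 dB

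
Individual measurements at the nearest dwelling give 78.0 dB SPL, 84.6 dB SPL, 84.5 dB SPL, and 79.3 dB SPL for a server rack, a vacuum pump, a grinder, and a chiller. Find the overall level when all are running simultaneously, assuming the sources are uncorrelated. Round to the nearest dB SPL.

For uncorrelated sources the intensities add, so convert each level to linear form, sum, and take 10·log₁₀ of the total.
Σ 10^(L/10) = 10^(78.0/10) + 10^(84.6/10) + 10^(84.5/10) + 10^(79.3/10) = 7.185e+08.
L_total = 10·log₁₀(7.185e+08) = 88.56 dB SPL.

89 dB SPL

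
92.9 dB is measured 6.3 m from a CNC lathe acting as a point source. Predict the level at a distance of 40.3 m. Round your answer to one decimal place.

Point-source attenuation: ΔL = 20·log₁₀(r₂/r₁) = 20·log₁₀(40.3/6.3) = 16.119 dB.
L₂ = 92.9 − 20·log₁₀(40.3/6.3) = 92.9 − 16.119 = 76.78 dB.

76.8 dB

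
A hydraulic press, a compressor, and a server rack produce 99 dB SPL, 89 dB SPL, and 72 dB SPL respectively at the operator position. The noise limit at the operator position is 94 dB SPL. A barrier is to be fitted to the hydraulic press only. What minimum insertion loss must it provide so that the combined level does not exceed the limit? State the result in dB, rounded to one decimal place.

6.7 dB

Everything except the hydraulic press sums to 10^(89/10) + 10^(72/10) = 8.102e+08 in linear terms, 89.09 dB SPL.
The limit corresponds to 10^(94/10) = 2.512e+09; subtracting the fixed part leaves 1.702e+09 for the hydraulic press, i.e. 92.31 dB SPL.
Required insertion loss = 99 − 92.31 = 6.69 dB.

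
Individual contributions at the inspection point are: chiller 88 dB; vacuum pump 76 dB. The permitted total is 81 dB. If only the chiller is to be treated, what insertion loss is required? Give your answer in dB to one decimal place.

The untreated sources together contribute 10^(76/10) = 3.981e+07, i.e. 76.00 dB.
The limit corresponds to 10^(81/10) = 1.259e+08; subtracting the fixed part leaves 8.608e+07 for the chiller, i.e. 79.35 dB.
So the chiller must be reduced from 88 to 79.35 dB: IL = 8.65 dB.

8.7 dB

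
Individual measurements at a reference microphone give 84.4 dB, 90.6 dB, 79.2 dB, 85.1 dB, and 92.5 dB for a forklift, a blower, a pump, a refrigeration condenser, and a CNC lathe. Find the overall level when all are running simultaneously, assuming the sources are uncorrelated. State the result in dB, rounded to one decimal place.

For uncorrelated sources the intensities add, so convert each level to linear form, sum, and take 10·log₁₀ of the total.
Σ 10^(L/10) = 10^(84.4/10) + 10^(90.6/10) + 10^(79.2/10) + 10^(85.1/10) + 10^(92.5/10) = 3.609e+09.
L_total = 10·log₁₀(3.609e+09) = 95.57 dB.

95.6 dB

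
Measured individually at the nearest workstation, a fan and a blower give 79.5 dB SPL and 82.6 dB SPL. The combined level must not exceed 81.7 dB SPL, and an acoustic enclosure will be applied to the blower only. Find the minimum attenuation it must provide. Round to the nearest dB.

5 dB

Fixed contribution from the other source: Σ 10^(L/10) = 10^(79.5/10) = 8.913e+07 (79.50 dB SPL).
The limit corresponds to 10^(81.7/10) = 1.479e+08; subtracting the fixed part leaves 5.879e+07 for the blower, i.e. 77.69 dB SPL.
So the blower must be reduced from 82.6 to 77.69 dB SPL: IL = 4.91 dB.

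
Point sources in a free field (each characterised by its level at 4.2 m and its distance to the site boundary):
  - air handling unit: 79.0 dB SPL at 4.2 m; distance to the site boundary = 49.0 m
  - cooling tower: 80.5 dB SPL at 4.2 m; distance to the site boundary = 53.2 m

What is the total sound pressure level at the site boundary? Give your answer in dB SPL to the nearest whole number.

Propagate each source to the receiver with L = L_ref − 20·log₁₀(r/r_ref), then add intensities.
air handling unit: 79.0 − 20·log₁₀(49.0/4.2) = 79.0 − 21.34 = 57.66 dB SPL.
cooling tower: 80.5 − 20·log₁₀(53.2/4.2) = 80.5 − 22.05 = 58.45 dB SPL.
Σ 10^(L/10) = 1.283e+06 → L_total = 10·log₁₀(1.283e+06) = 61.08 dB SPL.

61 dB SPL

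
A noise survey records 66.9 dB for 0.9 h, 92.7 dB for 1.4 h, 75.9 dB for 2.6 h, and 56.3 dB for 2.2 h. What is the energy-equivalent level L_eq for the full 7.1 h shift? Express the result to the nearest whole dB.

L_eq = 10·log₁₀[(1/T)·Σ tᵢ·10^(Lᵢ/10)] with T = 7.1 h.
Σ tᵢ·10^(Lᵢ/10) = 0.9·10^(66.9/10) + 1.4·10^(92.7/10) + 2.6·10^(75.9/10) + 2.2·10^(56.3/10) = 2.713e+09.
L_eq = 10·log₁₀(2.713e+09/7.1) = 85.82 dB.

86 dB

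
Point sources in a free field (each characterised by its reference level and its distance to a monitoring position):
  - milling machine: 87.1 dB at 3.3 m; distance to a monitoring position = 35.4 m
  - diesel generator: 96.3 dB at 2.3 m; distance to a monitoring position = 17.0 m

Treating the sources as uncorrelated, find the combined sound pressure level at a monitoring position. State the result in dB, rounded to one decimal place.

79.2 dB

Propagate each source to the receiver with L = L_ref − 20·log₁₀(r/r_ref), then add intensities.
milling machine: 87.1 − 20·log₁₀(35.4/3.3) = 87.1 − 20.61 = 66.49 dB.
diesel generator: 96.3 − 20·log₁₀(17.0/2.3) = 96.3 − 17.37 = 78.93 dB.
Σ 10^(L/10) = 8.254e+07 → L_total = 10·log₁₀(8.254e+07) = 79.17 dB.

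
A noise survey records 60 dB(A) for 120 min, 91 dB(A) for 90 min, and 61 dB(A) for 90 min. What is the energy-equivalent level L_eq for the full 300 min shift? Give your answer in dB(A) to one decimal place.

85.8 dB(A)

L_eq = 10·log₁₀[(1/T)·Σ tᵢ·10^(Lᵢ/10)] with T = 300 min.
Σ tᵢ·10^(Lᵢ/10) = 120·10^(60/10) + 90·10^(91/10) + 90·10^(61/10) = 1.135e+11.
L_eq = 10·log₁₀(1.135e+11/300) = 85.78 dB(A).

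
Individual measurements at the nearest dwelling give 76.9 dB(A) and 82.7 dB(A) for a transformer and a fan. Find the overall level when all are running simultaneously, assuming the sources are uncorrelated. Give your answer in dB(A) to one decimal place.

For uncorrelated sources the intensities add, so convert each level to linear form, sum, and take 10·log₁₀ of the total.
Σ 10^(L/10) = 10^(76.9/10) + 10^(82.7/10) = 2.352e+08.
L_total = 10·log₁₀(2.352e+08) = 83.71 dB(A).

83.7 dB(A)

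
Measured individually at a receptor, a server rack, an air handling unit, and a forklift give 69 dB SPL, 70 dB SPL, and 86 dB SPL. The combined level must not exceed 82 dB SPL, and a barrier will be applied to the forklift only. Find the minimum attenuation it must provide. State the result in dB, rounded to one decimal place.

4.5 dB

Everything except the forklift sums to 10^(69/10) + 10^(70/10) = 1.794e+07 in linear terms, 72.54 dB SPL.
To meet 82 dB SPL overall, the treated forklift may contribute at most 10^(82/10) − 1.794e+07 = 1.405e+08, i.e. 81.48 dB SPL.
So the forklift must be reduced from 86 to 81.48 dB SPL: IL = 4.52 dB.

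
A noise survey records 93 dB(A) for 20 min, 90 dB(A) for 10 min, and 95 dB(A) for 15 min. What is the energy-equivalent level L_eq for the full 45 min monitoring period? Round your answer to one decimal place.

Weight each interval's intensity by its duration and average over T = 45 min:
Σ tᵢ·10^(Lᵢ/10) = 20·10^(93/10) + 10·10^(90/10) + 15·10^(95/10) = 9.734e+10.
L_eq = 10·log₁₀(9.734e+10/45) = 93.35 dB(A).

93.4 dB(A)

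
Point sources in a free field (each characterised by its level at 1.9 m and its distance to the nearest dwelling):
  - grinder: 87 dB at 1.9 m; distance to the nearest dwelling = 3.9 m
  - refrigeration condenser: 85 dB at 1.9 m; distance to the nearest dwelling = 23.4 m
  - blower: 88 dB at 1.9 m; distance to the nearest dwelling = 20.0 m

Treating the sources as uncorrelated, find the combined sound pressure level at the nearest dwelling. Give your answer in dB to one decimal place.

81.0 dB

Apply inverse-square spreading to bring every level to the receiver, then sum 10^(L/10).
grinder: 87 − 20·log₁₀(3.9/1.9) = 87 − 6.25 = 80.75 dB.
refrigeration condenser: 85 − 20·log₁₀(23.4/1.9) = 85 − 21.81 = 63.19 dB.
blower: 88 − 20·log₁₀(20.0/1.9) = 88 − 20.45 = 67.55 dB.
Σ 10^(L/10) = 1.267e+08 → L_total = 10·log₁₀(1.267e+08) = 81.03 dB.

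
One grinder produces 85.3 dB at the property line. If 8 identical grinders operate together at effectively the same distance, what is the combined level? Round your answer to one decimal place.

94.3 dB

N identical incoherent sources raise the level by 10·log₁₀ N.
L_total = 85.3 + 10·log₁₀(8) = 85.3 + 9.031 = 94.33 dB.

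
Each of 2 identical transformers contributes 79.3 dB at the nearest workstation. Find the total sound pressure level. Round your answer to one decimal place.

With 2 equal, uncorrelated contributions the intensity is 2× that of one unit, giving a rise of 10·log₁₀ 2.
L_total = 79.3 + 10·log₁₀(2) = 79.3 + 3.010 = 82.31 dB.

82.3 dB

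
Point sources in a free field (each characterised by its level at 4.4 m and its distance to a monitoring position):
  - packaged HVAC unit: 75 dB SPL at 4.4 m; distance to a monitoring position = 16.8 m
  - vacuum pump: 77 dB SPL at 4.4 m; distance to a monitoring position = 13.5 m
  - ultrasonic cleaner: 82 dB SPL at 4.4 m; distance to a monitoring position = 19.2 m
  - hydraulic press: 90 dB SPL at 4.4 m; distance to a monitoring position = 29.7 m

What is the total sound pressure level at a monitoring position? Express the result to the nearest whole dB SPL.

76 dB SPL

First find each source's level at the receiver (point-source: −20·log₁₀(r/r_ref)), then combine on an intensity basis.
packaged HVAC unit: 75 − 20·log₁₀(16.8/4.4) = 75 − 11.64 = 63.36 dB SPL.
vacuum pump: 77 − 20·log₁₀(13.5/4.4) = 77 − 9.74 = 67.26 dB SPL.
ultrasonic cleaner: 82 − 20·log₁₀(19.2/4.4) = 82 − 12.80 = 69.20 dB SPL.
hydraulic press: 90 − 20·log₁₀(29.7/4.4) = 90 − 16.59 = 73.41 dB SPL.
Σ 10^(L/10) = 3.776e+07 → L_total = 10·log₁₀(3.776e+07) = 75.77 dB SPL.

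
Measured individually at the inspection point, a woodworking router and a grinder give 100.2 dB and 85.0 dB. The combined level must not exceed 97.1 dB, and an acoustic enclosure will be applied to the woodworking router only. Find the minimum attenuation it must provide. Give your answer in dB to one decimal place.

Everything except the woodworking router sums to 10^(85.0/10) = 3.162e+08 in linear terms, 85.00 dB.
To meet 97.1 dB overall, the treated woodworking router may contribute at most 10^(97.1/10) − 3.162e+08 = 4.812e+09, i.e. 96.82 dB.
So the woodworking router must be reduced from 100.2 to 96.82 dB: IL = 3.38 dB.

3.4 dB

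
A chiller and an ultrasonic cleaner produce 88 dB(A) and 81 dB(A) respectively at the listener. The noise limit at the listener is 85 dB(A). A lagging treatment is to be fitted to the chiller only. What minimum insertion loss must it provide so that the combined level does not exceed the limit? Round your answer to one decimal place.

The untreated sources together contribute 10^(81/10) = 1.259e+08, i.e. 81.00 dB(A).
To meet 85 dB(A) overall, the treated chiller may contribute at most 10^(85/10) − 1.259e+08 = 1.903e+08, i.e. 82.80 dB(A).
So the chiller must be reduced from 88 to 82.80 dB(A): IL = 5.20 dB.

5.2 dB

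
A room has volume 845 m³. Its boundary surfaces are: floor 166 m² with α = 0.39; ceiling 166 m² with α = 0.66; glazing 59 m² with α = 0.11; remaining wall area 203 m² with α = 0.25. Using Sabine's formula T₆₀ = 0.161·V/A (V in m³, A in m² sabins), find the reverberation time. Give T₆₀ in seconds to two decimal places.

0.59 s

A = Σ Sᵢαᵢ = 166·0.39 + 166·0.66 + 59·0.11 + 203·0.25 = 231.54 m².
T₆₀ = 0.161·V/A = 0.161·845/231.54 = 0.588 s.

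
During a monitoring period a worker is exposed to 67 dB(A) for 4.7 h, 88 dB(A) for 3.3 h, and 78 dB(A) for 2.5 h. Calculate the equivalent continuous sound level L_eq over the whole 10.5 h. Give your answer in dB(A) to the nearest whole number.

83 dB(A)

Weight each interval's intensity by its duration and average over T = 10.5 h:
Σ tᵢ·10^(Lᵢ/10) = 4.7·10^(67/10) + 3.3·10^(88/10) + 2.5·10^(78/10) = 2.263e+09.
L_eq = 10·log₁₀(2.263e+09/10.5) = 83.34 dB(A).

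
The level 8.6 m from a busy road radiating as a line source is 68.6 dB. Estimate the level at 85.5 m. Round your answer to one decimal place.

58.6 dB

Cylindrical spreading from a line source gives a 10·log₁₀(r₂/r₁) drop.
L₂ = 68.6 − 10·log₁₀(85.5/8.6) = 68.6 − 9.975 = 58.63 dB.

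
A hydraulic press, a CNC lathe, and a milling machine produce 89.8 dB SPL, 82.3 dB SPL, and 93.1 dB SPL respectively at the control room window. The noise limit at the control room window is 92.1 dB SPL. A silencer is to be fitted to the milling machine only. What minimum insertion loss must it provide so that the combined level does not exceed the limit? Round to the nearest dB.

6 dB

Fixed contribution from the other sources: Σ 10^(L/10) = 10^(89.8/10) + 10^(82.3/10) = 1.125e+09 (90.51 dB SPL).
To meet 92.1 dB SPL overall, the treated milling machine may contribute at most 10^(92.1/10) − 1.125e+09 = 4.970e+08, i.e. 86.96 dB SPL.
So the milling machine must be reduced from 93.1 to 86.96 dB SPL: IL = 6.14 dB.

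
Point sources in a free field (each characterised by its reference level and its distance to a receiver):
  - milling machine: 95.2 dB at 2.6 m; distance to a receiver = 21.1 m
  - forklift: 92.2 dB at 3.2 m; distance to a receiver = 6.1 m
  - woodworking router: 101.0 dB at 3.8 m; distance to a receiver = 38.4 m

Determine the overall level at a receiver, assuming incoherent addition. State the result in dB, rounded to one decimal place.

Propagate each source to the receiver with L = L_ref − 20·log₁₀(r/r_ref), then add intensities.
milling machine: 95.2 − 20·log₁₀(21.1/2.6) = 95.2 − 18.19 = 77.01 dB.
forklift: 92.2 − 20·log₁₀(6.1/3.2) = 92.2 − 5.60 = 86.60 dB.
woodworking router: 101.0 − 20·log₁₀(38.4/3.8) = 101.0 − 20.09 = 80.91 dB.
Σ 10^(L/10) = 6.303e+08 → L_total = 10·log₁₀(6.303e+08) = 88.00 dB.

88.0 dB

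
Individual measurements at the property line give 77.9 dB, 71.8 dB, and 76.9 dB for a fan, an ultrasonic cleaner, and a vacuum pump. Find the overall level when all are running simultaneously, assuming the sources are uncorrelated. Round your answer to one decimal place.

For uncorrelated sources the intensities add, so convert each level to linear form, sum, and take 10·log₁₀ of the total.
Σ 10^(L/10) = 10^(77.9/10) + 10^(71.8/10) + 10^(76.9/10) = 1.258e+08.
L_total = 10·log₁₀(1.258e+08) = 81.00 dB.

81.0 dB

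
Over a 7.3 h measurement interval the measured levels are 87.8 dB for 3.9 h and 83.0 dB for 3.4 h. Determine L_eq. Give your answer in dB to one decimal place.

Weight each interval's intensity by its duration and average over T = 7.3 h:
Σ tᵢ·10^(Lᵢ/10) = 3.9·10^(87.8/10) + 3.4·10^(83.0/10) = 3.028e+09.
L_eq = 10·log₁₀(3.028e+09/7.3) = 86.18 dB.

86.2 dB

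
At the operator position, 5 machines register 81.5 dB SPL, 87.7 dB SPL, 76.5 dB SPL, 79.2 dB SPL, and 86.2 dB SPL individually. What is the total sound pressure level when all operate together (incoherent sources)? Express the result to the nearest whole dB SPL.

91 dB SPL

For uncorrelated sources the intensities add, so convert each level to linear form, sum, and take 10·log₁₀ of the total.
Σ 10^(L/10) = 10^(81.5/10) + 10^(87.7/10) + 10^(76.5/10) + 10^(79.2/10) + 10^(86.2/10) = 1.275e+09.
L_total = 10·log₁₀(1.275e+09) = 91.05 dB SPL.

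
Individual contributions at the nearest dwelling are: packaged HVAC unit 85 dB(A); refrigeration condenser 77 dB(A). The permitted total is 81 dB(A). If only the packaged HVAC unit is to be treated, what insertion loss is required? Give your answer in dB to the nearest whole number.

6 dB

Everything except the packaged HVAC unit sums to 10^(77/10) = 5.012e+07 in linear terms, 77.00 dB(A).
To meet 81 dB(A) overall, the treated packaged HVAC unit may contribute at most 10^(81/10) − 5.012e+07 = 7.577e+07, i.e. 78.80 dB(A).
Required insertion loss = 85 − 78.80 = 6.20 dB.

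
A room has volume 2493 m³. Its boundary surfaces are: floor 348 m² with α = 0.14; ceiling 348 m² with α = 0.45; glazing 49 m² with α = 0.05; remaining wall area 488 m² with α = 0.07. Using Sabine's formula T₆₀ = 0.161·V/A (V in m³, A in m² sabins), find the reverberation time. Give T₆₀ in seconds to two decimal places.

1.66 s

Total absorption A = 348·0.14 + 348·0.45 + 49·0.05 + 488·0.07 = 241.93 m² sabins.
T₆₀ = 0.161 × 2493 / 241.93 = 1.659 s.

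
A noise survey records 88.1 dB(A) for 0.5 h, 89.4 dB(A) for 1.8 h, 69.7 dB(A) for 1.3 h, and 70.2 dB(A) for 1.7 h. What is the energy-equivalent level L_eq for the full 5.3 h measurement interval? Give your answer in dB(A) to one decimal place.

85.6 dB(A)

The energy average is taken in the linear domain: L_eq = 10·log₁₀[(Σ tᵢ·10^(Lᵢ/10))/T], T = 5.3 h.
Σ tᵢ·10^(Lᵢ/10) = 0.5·10^(88.1/10) + 1.8·10^(89.4/10) + 1.3·10^(69.7/10) + 1.7·10^(70.2/10) = 1.920e+09.
L_eq = 10·log₁₀(1.920e+09/5.3) = 85.59 dB(A).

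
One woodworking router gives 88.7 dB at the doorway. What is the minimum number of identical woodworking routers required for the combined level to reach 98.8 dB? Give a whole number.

11

Need L₁ + 10·log₁₀ N ≥ 98.8, i.e. log₁₀ N ≥ 1.01.
N ≥ 10^(10.1/10) = 10.233, so N = 11.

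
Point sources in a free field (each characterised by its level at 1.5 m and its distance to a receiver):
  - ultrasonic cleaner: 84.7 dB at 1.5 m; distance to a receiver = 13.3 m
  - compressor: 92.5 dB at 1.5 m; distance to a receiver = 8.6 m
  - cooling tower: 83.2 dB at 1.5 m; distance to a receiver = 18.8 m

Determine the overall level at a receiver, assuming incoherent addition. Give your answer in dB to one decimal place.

77.7 dB

Propagate each source to the receiver with L = L_ref − 20·log₁₀(r/r_ref), then add intensities.
ultrasonic cleaner: 84.7 − 20·log₁₀(13.3/1.5) = 84.7 − 18.96 = 65.74 dB.
compressor: 92.5 − 20·log₁₀(8.6/1.5) = 92.5 − 15.17 = 77.33 dB.
cooling tower: 83.2 − 20·log₁₀(18.8/1.5) = 83.2 − 21.96 = 61.24 dB.
Σ 10^(L/10) = 5.918e+07 → L_total = 10·log₁₀(5.918e+07) = 77.72 dB.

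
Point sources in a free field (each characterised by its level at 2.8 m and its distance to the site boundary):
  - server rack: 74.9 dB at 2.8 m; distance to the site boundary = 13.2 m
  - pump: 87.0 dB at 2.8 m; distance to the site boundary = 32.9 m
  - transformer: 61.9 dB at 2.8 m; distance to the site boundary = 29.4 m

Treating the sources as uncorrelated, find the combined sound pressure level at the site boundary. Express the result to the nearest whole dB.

67 dB

Apply inverse-square spreading to bring every level to the receiver, then sum 10^(L/10).
server rack: 74.9 − 20·log₁₀(13.2/2.8) = 74.9 − 13.47 = 61.43 dB.
pump: 87.0 − 20·log₁₀(32.9/2.8) = 87.0 − 21.40 = 65.60 dB.
transformer: 61.9 − 20·log₁₀(29.4/2.8) = 61.9 − 20.42 = 41.48 dB.
Σ 10^(L/10) = 5.035e+06 → L_total = 10·log₁₀(5.035e+06) = 67.02 dB.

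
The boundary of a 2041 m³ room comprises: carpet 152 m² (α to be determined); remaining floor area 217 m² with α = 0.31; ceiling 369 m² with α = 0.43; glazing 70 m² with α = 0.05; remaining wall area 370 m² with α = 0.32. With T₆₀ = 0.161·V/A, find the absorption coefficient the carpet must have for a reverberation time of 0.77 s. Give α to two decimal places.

From T₆₀ = 0.161·V/A, the target T₆₀ = 0.77 s needs A = 0.161·2041/0.77 = 426.75 m².
Absorption from the other surfaces = 217·0.31 + 369·0.43 + 70·0.05 + 370·0.32 = 347.84 m², so the carpet must supply 78.91 m² over 152 m².
α = 78.91/152 = 0.519.

0.52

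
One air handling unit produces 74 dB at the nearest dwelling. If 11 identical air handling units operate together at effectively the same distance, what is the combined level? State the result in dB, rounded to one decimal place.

84.4 dB

N identical incoherent sources raise the level by 10·log₁₀ N.
L_total = 74 + 10·log₁₀(11) = 74 + 10.414 = 84.41 dB.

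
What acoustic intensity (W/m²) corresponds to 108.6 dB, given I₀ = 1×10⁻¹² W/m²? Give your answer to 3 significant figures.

0.0724 W/m²

I/I₀ = 10^(108.6/10) = 7.244e+10, so I = 7.244e+10 × 10⁻¹² W/m².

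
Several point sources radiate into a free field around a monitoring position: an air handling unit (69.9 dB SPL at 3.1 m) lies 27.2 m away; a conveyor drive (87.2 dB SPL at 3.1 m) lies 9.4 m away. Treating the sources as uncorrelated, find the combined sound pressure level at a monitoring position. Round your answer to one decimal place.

77.6 dB SPL

Propagate each source to the receiver with L = L_ref − 20·log₁₀(r/r_ref), then add intensities.
air handling unit: 69.9 − 20·log₁₀(27.2/3.1) = 69.9 − 18.86 = 51.04 dB SPL.
conveyor drive: 87.2 − 20·log₁₀(9.4/3.1) = 87.2 − 9.64 = 77.56 dB SPL.
Σ 10^(L/10) = 5.720e+07 → L_total = 10·log₁₀(5.720e+07) = 77.57 dB SPL.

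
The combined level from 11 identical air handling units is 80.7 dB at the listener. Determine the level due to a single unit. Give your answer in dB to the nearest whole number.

70 dB

Dividing the total intensity by 11 lowers the level by 10·log₁₀ 11 = 10.414 dB: L₁ = 80.7 − 10.414.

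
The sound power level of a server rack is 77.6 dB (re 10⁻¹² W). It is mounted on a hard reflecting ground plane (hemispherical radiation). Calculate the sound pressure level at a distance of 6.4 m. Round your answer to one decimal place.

L_p = L_w − 10·log₁₀(2π·r²) with r = 6.4 m.
2π·r² = 257.4 m², 10·log₁₀ of that is 24.105 dB.
L_p = 77.6 − 24.105 = 53.49 dB.

53.5 dB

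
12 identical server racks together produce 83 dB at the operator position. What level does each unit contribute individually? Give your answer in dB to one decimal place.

12 equal contributions raise the level by 10·log₁₀ 12 = 10.792 dB, so each unit alone gives 83 − 10.792.

72.2 dB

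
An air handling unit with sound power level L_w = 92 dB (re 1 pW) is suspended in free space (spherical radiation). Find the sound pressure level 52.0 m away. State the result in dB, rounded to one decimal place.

Free-field spherical radiation: L_p = L_w − 10·log₁₀(4π·r²), r = 52.0 m.
4π·r² = 3.398e+04 m², 10·log₁₀ of that is 45.312 dB.
L_p = 92 − 45.312 = 46.69 dB.

46.7 dB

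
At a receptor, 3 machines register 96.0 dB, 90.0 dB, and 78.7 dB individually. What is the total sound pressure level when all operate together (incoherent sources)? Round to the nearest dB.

97 dB

For uncorrelated sources the intensities add, so convert each level to linear form, sum, and take 10·log₁₀ of the total.
Σ 10^(L/10) = 10^(96.0/10) + 10^(90.0/10) + 10^(78.7/10) = 5.055e+09.
L_total = 10·log₁₀(5.055e+09) = 97.04 dB.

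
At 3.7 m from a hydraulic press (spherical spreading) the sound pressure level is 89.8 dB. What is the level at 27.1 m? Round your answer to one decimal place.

For a point source, L₂ = L₁ − 20·log₁₀(r₂/r₁).
L₂ = 89.8 − 20·log₁₀(27.1/3.7) = 89.8 − 17.295 = 72.50 dB.

72.5 dB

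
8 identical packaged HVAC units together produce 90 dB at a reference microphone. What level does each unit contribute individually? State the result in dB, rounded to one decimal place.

81.0 dB

For N identical incoherent sources L_total = L₁ + 10·log₁₀ N, so L₁ = 90 − 10·log₁₀(8) = 90 − 9.031.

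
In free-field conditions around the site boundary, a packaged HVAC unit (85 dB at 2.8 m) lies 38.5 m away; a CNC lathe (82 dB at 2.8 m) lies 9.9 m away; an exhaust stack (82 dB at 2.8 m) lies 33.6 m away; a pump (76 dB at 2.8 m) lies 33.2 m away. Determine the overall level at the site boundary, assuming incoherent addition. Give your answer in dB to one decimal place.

72.0 dB

Apply inverse-square spreading to bring every level to the receiver, then sum 10^(L/10).
packaged HVAC unit: 85 − 20·log₁₀(38.5/2.8) = 85 − 22.77 = 62.23 dB.
CNC lathe: 82 − 20·log₁₀(9.9/2.8) = 82 − 10.97 = 71.03 dB.
exhaust stack: 82 − 20·log₁₀(33.6/2.8) = 82 − 21.58 = 60.42 dB.
pump: 76 − 20·log₁₀(33.2/2.8) = 76 − 21.48 = 54.52 dB.
Σ 10^(L/10) = 1.573e+07 → L_total = 10·log₁₀(1.573e+07) = 71.97 dB.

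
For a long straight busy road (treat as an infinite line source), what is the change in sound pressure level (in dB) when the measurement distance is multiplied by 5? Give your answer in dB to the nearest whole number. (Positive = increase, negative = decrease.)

-7 dB

Line-source spreading: ΔL = −10·log₁₀(r₂/r₁).
ΔL = −10·log₁₀(5) = -6.99 dB.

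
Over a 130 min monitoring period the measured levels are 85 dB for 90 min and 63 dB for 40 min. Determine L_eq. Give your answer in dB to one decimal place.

L_eq = 10·log₁₀[(1/T)·Σ tᵢ·10^(Lᵢ/10)] with T = 130 min.
Σ tᵢ·10^(Lᵢ/10) = 90·10^(85/10) + 40·10^(63/10) = 2.854e+10.
L_eq = 10·log₁₀(2.854e+10/130) = 83.42 dB.

83.4 dB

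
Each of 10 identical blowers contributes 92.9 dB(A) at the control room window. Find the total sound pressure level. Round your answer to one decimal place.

102.9 dB(A)

L_total = L₁ + 10·log₁₀ N for N identical incoherent sources.
L_total = 92.9 + 10·log₁₀(10) = 92.9 + 10.000 = 102.90 dB(A).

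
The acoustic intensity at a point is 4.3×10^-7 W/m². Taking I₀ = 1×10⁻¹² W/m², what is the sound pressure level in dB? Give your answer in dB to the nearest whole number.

Dividing by I₀ shifts the exponent by 12: I/I₀ = 4.3×10^5.
L = 10·(0.6335 + 5) = 56.33 dB.

56 dB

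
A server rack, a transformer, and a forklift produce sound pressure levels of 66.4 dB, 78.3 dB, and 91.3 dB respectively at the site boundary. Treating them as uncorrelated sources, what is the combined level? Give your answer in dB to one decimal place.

Incoherent sources combine by intensity addition: L_total = 10·log₁₀(Σ 10^(L_i/10)).
Σ 10^(L/10) = 10^(66.4/10) + 10^(78.3/10) + 10^(91.3/10) = 1.421e+09.
L_total = 10·log₁₀(1.421e+09) = 91.53 dB.

91.5 dB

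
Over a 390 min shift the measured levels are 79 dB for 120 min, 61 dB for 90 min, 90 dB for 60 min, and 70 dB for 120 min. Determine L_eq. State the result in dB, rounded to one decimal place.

82.6 dB

Weight each interval's intensity by its duration and average over T = 390 min:
Σ tᵢ·10^(Lᵢ/10) = 120·10^(79/10) + 90·10^(61/10) + 60·10^(90/10) + 120·10^(70/10) = 7.085e+10.
L_eq = 10·log₁₀(7.085e+10/390) = 82.59 dB.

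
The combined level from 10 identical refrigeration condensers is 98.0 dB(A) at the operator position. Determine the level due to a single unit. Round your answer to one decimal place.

For N identical incoherent sources L_total = L₁ + 10·log₁₀ N, so L₁ = 98.0 − 10·log₁₀(10) = 98.0 − 10.000.

88.0 dB(A)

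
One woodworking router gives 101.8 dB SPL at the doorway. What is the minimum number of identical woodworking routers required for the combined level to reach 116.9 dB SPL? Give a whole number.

The shortfall is 116.9 − 101.8 = 15.1 dB, and N units add 10·log₁₀ N, so need 10·log₁₀ N ≥ 15.1.
N ≥ 10^(15.1/10) = 32.359, so N = 33.

33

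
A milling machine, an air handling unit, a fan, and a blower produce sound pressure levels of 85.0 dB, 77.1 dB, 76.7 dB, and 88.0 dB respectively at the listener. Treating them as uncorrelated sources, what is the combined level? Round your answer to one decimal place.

90.2 dB

For uncorrelated sources the intensities add, so convert each level to linear form, sum, and take 10·log₁₀ of the total.
Σ 10^(L/10) = 10^(85.0/10) + 10^(77.1/10) + 10^(76.7/10) + 10^(88.0/10) = 1.045e+09.
L_total = 10·log₁₀(1.045e+09) = 90.19 dB.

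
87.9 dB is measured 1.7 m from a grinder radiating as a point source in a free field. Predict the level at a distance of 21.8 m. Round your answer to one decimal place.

Spherical spreading from a point source gives a 20·log₁₀(r₂/r₁) drop.
L₂ = 87.9 − 20·log₁₀(21.8/1.7) = 87.9 − 22.160 = 65.74 dB.

65.7 dB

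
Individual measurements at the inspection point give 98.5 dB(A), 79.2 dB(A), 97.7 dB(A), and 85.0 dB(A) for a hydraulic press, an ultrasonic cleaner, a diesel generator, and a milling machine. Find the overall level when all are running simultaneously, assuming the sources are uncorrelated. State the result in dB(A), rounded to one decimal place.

Incoherent sources combine by intensity addition: L_total = 10·log₁₀(Σ 10^(L_i/10)).
Σ 10^(L/10) = 10^(98.5/10) + 10^(79.2/10) + 10^(97.7/10) + 10^(85.0/10) = 1.337e+10.
L_total = 10·log₁₀(1.337e+10) = 101.26 dB(A).

101.3 dB(A)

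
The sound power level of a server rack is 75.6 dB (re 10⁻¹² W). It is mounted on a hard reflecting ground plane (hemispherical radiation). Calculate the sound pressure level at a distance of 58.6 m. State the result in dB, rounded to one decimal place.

32.3 dB

Free-field hemispherical radiation: L_p = L_w − 10·log₁₀(2π·r²), r = 58.6 m.
2π·r² = 2.158e+04 m², 10·log₁₀ of that is 43.340 dB.
L_p = 75.6 − 43.340 = 32.26 dB.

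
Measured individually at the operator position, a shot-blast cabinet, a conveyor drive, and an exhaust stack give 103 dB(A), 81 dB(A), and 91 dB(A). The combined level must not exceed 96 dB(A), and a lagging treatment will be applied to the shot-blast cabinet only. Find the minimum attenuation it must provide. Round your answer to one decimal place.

8.9 dB

Everything except the shot-blast cabinet sums to 10^(81/10) + 10^(91/10) = 1.385e+09 in linear terms, 91.41 dB(A).
The limit corresponds to 10^(96/10) = 3.981e+09; subtracting the fixed part leaves 2.596e+09 for the shot-blast cabinet, i.e. 94.14 dB(A).
Required insertion loss = 103 − 94.14 = 8.86 dB.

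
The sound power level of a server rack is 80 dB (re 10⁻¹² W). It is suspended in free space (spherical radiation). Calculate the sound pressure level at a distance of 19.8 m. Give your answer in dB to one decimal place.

43.1 dB

L_p = L_w − 10·log₁₀(4π·r²) with r = 19.8 m.
4π·r² = 4927 m², 10·log₁₀ of that is 36.925 dB.
L_p = 80 − 36.925 = 43.07 dB.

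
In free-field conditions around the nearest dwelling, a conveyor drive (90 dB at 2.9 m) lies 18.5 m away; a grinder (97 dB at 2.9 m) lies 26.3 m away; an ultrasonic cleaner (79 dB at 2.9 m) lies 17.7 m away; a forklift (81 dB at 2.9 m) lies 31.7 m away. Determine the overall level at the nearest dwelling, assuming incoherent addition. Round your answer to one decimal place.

79.5 dB

First find each source's level at the receiver (point-source: −20·log₁₀(r/r_ref)), then combine on an intensity basis.
conveyor drive: 90 − 20·log₁₀(18.5/2.9) = 90 − 16.10 = 73.90 dB.
grinder: 97 − 20·log₁₀(26.3/2.9) = 97 − 19.15 = 77.85 dB.
ultrasonic cleaner: 79 − 20·log₁₀(17.7/2.9) = 79 − 15.71 = 63.29 dB.
forklift: 81 − 20·log₁₀(31.7/2.9) = 81 − 20.77 = 60.23 dB.
Σ 10^(L/10) = 8.870e+07 → L_total = 10·log₁₀(8.870e+07) = 79.48 dB.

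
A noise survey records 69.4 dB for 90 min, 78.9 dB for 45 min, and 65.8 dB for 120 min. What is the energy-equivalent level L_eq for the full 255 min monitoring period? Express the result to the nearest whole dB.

Weight each interval's intensity by its duration and average over T = 255 min:
Σ tᵢ·10^(Lᵢ/10) = 90·10^(69.4/10) + 45·10^(78.9/10) + 120·10^(65.8/10) = 4.733e+09.
L_eq = 10·log₁₀(4.733e+09/255) = 72.69 dB.

73 dB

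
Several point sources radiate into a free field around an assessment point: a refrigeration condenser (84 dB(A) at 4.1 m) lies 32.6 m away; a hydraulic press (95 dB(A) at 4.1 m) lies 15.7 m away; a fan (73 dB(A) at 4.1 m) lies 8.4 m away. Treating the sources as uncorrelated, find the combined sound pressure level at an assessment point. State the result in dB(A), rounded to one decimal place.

First find each source's level at the receiver (point-source: −20·log₁₀(r/r_ref)), then combine on an intensity basis.
refrigeration condenser: 84 − 20·log₁₀(32.6/4.1) = 84 − 18.01 = 65.99 dB(A).
hydraulic press: 95 − 20·log₁₀(15.7/4.1) = 95 − 11.66 = 83.34 dB(A).
fan: 73 − 20·log₁₀(8.4/4.1) = 73 − 6.23 = 66.77 dB(A).
Σ 10^(L/10) = 2.244e+08 → L_total = 10·log₁₀(2.244e+08) = 83.51 dB(A).

83.5 dB(A)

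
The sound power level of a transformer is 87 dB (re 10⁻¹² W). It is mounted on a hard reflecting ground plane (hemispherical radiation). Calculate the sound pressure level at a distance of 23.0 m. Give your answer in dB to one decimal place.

The power spreads over a hemisphere of area 2π·r², so L_p = L_w − 10·log₁₀(2π·r²).
2π·r² = 3324 m², 10·log₁₀ of that is 35.216 dB.
L_p = 87 − 35.216 = 51.78 dB.

51.8 dB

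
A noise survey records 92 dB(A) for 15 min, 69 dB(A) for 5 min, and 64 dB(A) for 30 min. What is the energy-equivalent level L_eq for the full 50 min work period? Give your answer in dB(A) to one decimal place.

Weight each interval's intensity by its duration and average over T = 50 min:
Σ tᵢ·10^(Lᵢ/10) = 15·10^(92/10) + 5·10^(69/10) + 30·10^(64/10) = 2.389e+10.
L_eq = 10·log₁₀(2.389e+10/50) = 86.79 dB(A).

86.8 dB(A)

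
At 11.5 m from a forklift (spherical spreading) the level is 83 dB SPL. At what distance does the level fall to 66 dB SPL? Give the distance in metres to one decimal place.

81.4 m

Point-source spreading drops the level by 20·log₁₀(r₂/r₁); inverting, r₂/r₁ = 10^(ΔL/20).
r₂ = 11.5·10^((83−66)/20) = 11.5·10^(17.0/20) = 81.41 m.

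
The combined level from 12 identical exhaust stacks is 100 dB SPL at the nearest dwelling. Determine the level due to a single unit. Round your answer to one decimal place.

Dividing the total intensity by 12 lowers the level by 10·log₁₀ 12 = 10.792 dB: L₁ = 100 − 10.792.

89.2 dB SPL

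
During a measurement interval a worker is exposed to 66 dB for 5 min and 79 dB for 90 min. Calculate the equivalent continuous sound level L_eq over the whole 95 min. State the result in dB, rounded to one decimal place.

L_eq = 10·log₁₀[(1/T)·Σ tᵢ·10^(Lᵢ/10)] with T = 95 min.
Σ tᵢ·10^(Lᵢ/10) = 5·10^(66/10) + 90·10^(79/10) = 7.169e+09.
L_eq = 10·log₁₀(7.169e+09/95) = 78.78 dB.

78.8 dB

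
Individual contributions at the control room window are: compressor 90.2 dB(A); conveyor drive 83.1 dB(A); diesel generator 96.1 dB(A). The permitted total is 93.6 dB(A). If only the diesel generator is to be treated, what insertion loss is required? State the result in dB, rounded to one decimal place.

5.9 dB

Everything except the diesel generator sums to 10^(90.2/10) + 10^(83.1/10) = 1.251e+09 in linear terms, 90.97 dB(A).
To meet 93.6 dB(A) overall, the treated diesel generator may contribute at most 10^(93.6/10) − 1.251e+09 = 1.040e+09, i.e. 90.17 dB(A).
Required insertion loss = 96.1 − 90.17 = 5.93 dB.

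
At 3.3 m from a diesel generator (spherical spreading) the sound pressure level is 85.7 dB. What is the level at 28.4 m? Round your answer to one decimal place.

Point-source attenuation: ΔL = 20·log₁₀(r₂/r₁) = 20·log₁₀(28.4/3.3) = 18.696 dB.
L₂ = 85.7 − 20·log₁₀(28.4/3.3) = 85.7 − 18.696 = 67.00 dB.

67.0 dB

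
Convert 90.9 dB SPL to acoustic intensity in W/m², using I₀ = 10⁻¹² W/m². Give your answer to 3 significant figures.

0.00123 W/m²

L = 10·log₁₀(I/I₀) ⇒ I = I₀·10^(L/10) = 10⁻¹² × 10^9.09.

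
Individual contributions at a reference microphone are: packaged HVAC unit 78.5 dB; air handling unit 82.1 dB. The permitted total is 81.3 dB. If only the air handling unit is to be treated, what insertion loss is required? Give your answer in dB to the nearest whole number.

Fixed contribution from the other source: Σ 10^(L/10) = 10^(78.5/10) = 7.079e+07 (78.50 dB).
To meet 81.3 dB overall, the treated air handling unit may contribute at most 10^(81.3/10) − 7.079e+07 = 6.410e+07, i.e. 78.07 dB.
So the air handling unit must be reduced from 82.1 to 78.07 dB: IL = 4.03 dB.

4 dB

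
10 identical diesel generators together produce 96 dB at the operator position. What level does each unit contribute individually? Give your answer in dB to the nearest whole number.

86 dB

10 equal contributions raise the level by 10·log₁₀ 10 = 10.000 dB, so each unit alone gives 96 − 10.000.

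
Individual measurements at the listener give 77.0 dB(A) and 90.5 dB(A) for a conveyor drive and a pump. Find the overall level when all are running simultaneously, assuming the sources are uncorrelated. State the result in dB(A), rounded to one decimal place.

For uncorrelated sources the intensities add, so convert each level to linear form, sum, and take 10·log₁₀ of the total.
Σ 10^(L/10) = 10^(77.0/10) + 10^(90.5/10) = 1.172e+09.
L_total = 10·log₁₀(1.172e+09) = 90.69 dB(A).

90.7 dB(A)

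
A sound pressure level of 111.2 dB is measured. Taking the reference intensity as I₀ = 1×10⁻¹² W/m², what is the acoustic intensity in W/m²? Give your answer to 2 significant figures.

0.13 W/m²

I = I₀·10^(L/10) = 10⁻¹² × 10^(111.2/10) = 10^(-0.880).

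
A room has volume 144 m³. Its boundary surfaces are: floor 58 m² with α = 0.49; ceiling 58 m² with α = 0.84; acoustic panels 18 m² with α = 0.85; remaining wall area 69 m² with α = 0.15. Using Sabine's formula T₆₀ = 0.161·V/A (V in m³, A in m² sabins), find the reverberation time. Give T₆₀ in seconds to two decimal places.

Summing Sᵢαᵢ: 58·0.49 + 58·0.84 + 18·0.85 + 69·0.15 = 102.79 m².
T₆₀ = 0.161·V/A = 0.161·144/102.79 = 0.226 s.

0.23 s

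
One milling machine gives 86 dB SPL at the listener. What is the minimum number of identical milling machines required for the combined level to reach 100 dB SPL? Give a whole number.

The shortfall is 100 − 86 = 14.0 dB, and N units add 10·log₁₀ N, so need 10·log₁₀ N ≥ 14.0.
N ≥ 10^(14.0/10) = 25.119, so N = 26.

26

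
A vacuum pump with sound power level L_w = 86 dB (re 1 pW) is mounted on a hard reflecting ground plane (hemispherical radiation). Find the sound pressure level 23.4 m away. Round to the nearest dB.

51 dB

L_p = L_w − 10·log₁₀(2π·r²) with r = 23.4 m.
2π·r² = 3440 m², 10·log₁₀ of that is 35.366 dB.
L_p = 86 − 35.366 = 50.63 dB.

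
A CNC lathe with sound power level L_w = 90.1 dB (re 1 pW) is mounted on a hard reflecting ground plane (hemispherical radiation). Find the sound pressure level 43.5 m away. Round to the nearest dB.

L_p = L_w − 10·log₁₀(2π·r²) with r = 43.5 m.
2π·r² = 1.189e+04 m², 10·log₁₀ of that is 40.752 dB.
L_p = 90.1 − 40.752 = 49.35 dB.

49 dB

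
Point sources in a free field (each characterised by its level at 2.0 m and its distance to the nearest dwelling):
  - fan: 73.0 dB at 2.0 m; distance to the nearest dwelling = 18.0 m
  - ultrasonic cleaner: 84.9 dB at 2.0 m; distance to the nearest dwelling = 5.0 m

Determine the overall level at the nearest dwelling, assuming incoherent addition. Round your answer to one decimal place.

Propagate each source to the receiver with L = L_ref − 20·log₁₀(r/r_ref), then add intensities.
fan: 73.0 − 20·log₁₀(18.0/2.0) = 73.0 − 19.08 = 53.92 dB.
ultrasonic cleaner: 84.9 − 20·log₁₀(5.0/2.0) = 84.9 − 7.96 = 76.94 dB.
Σ 10^(L/10) = 4.969e+07 → L_total = 10·log₁₀(4.969e+07) = 76.96 dB.

77.0 dB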